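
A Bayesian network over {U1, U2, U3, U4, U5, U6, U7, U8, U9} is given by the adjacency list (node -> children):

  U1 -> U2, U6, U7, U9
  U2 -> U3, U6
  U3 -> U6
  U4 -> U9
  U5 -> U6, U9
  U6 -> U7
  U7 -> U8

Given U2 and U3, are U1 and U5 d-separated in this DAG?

5 paths connect U1 and U5; each must be blocked for d-separation to hold:
  1. U1 → U7 ← U6 ← U5 — U7:collider[blocks]; U6:chain[open] ⇒ blocked
  2. U1 → U9 ← U5 — U9:collider[blocks] ⇒ blocked
  3. U1 → U2 → U6 ← U5 — U2:chain[blocks]; U6:collider[blocks] ⇒ blocked
  4. U1 → U2 → U3 → U6 ← U5 — U2:chain[blocks]; U3:chain[blocks]; U6:collider[blocks] ⇒ blocked
  5. U1 → U6 ← U5 — U6:collider[blocks] ⇒ blocked
All paths are blocked; U1 ⊥ U5 | {U2, U3} holds.

Yes — U1 and U5 are d-separated given {U2, U3}.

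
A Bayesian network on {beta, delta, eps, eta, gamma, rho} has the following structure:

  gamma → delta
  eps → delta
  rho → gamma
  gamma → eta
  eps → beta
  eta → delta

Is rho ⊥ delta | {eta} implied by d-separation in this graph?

No

There are 2 undirected paths between rho and delta; checking each against the conditioning set {eta}:
  1. rho → gamma → eta → delta — gamma:chain[open]; eta:chain[blocks] ⇒ blocked
  2. rho → gamma → delta — gamma:chain[open] ⇒ active
Since the path rho → gamma → delta is active, rho and delta are not d-separated given {eta}.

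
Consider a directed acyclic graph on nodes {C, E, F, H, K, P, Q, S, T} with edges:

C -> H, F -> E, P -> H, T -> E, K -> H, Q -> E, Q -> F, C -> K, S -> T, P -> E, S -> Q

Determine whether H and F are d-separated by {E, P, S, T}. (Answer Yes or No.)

Yes — H and F are d-separated given {E, P, S, T}.

We examine all 3 paths between H and F:
Path 1: H ← P → E ← T ← S → Q → F
  P is a fork here and P is conditioned on, so the path is blocked at P.
Path 2: H ← P → E ← Q → F
  P is a fork here and P is conditioned on, so the path is blocked at P.
Path 3: H ← P → E ← F
  P is a fork here and P is conditioned on, so the path is blocked at P.
Since every path is blocked, d-separation holds.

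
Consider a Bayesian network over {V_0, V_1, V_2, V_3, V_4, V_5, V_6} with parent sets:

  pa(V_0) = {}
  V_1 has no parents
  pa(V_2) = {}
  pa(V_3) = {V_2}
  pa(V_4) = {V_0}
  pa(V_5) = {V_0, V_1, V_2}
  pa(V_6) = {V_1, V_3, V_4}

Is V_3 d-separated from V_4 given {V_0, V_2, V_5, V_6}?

No — V_3 and V_4 are not d-separated given {V_0, V_2, V_5, V_6}.

4 paths connect V_3 and V_4; each must be blocked for d-separation to hold:
Path 1: V_3 → V_6 ← V_4
  V_6 is a collider and V_6 is conditioned on, which opens it — no node blocks this path, so it is active.
Path 2: V_3 → V_6 ← V_1 → V_5 ← V_0 → V_4
  V_0 is a fork here and V_0 is conditioned on, so the path is blocked at V_0.
Path 3: V_3 ← V_2 → V_5 ← V_0 → V_4
  V_2 is a fork here and V_2 is conditioned on, so the path is blocked at V_2.
Path 4: V_3 ← V_2 → V_5 ← V_1 → V_6 ← V_4
  V_2 is a fork here and V_2 is conditioned on, so the path is blocked at V_2.
Since the path V_3 → V_6 ← V_4 is active, V_3 and V_4 are not d-separated given {V_0, V_2, V_5, V_6}.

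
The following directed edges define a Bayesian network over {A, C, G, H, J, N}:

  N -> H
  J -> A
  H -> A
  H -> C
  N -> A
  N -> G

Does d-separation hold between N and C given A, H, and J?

Yes — N and C are d-separated given {A, H, J}.

2 paths connect N and C; each must be blocked for d-separation to hold:
Path 1: N → A ← H → C
  H is a fork here and H is conditioned on, so the path is blocked at H.
Path 2: N → H → C
  H is a chain here and H is conditioned on, so the path is blocked at H.
Since every path is blocked, d-separation holds.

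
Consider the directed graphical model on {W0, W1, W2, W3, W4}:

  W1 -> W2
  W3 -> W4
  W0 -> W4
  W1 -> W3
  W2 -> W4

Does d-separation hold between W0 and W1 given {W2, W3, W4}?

Yes

Enumerating the 2 paths from W0 to W1 and testing each for blocking by {W2, W3, W4}:
Path 1: W0 → W4 ← W2 ← W1
  W2 is a chain here and W2 is conditioned on, so the path is blocked at W2.
Path 2: W0 → W4 ← W3 ← W1
  W3 is a chain here and W3 is conditioned on, so the path is blocked at W3.
All paths are blocked; W0 ⊥ W1 | {W2, W3, W4} holds.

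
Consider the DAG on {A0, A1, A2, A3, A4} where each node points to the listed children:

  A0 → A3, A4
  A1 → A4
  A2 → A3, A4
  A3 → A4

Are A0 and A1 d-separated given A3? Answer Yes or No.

We examine all 3 paths between A0 and A1:
Path 1: A0 → A3 ← A2 → A4 ← A1
  A4 is a collider here and neither A4 nor any of its descendants is conditioned on, so the collider stays closed — the path is blocked at A4.
Path 2: A0 → A3 → A4 ← A1
  A3 is a chain here and A3 is conditioned on, so the path is blocked at A3.
Path 3: A0 → A4 ← A1
  A4 is a collider here and neither A4 nor any of its descendants is conditioned on, so the collider stays closed — the path is blocked at A4.
Since every path is blocked, d-separation holds.

Yes — A0 and A1 are d-separated given {A3}.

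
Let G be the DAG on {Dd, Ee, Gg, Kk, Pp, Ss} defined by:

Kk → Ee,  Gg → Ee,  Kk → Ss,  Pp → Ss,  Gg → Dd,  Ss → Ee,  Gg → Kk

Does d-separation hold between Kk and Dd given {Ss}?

No

3 paths connect Kk and Dd; each must be blocked for d-separation to hold:
Path 1: Kk ← Gg → Dd
  Gg is a fork and Gg is not conditioned on — no node blocks this path, so it is active.
Path 2: Kk → Ee ← Gg → Dd
  Ee is a collider here and neither Ee nor any of its descendants is conditioned on, so the collider stays closed — the path is blocked at Ee.
Path 3: Kk → Ss → Ee ← Gg → Dd
  Ss is a chain here and Ss is conditioned on, so the path is blocked at Ss.
Because an active path exists, Kk and Dd are not d-separated.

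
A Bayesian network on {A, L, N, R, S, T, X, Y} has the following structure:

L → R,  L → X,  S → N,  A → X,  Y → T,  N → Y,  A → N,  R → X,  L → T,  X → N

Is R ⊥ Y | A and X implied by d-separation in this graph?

Yes

Enumerating the 6 paths from R to Y and testing each for blocking by {A, X}:
  1. R ← L → T ← Y — L:fork[open]; T:collider[blocks] ⇒ blocked
  2. R ← L → X → N → Y — L:fork[open]; X:chain[blocks]; N:chain[open] ⇒ blocked
  3. R ← L → X ← A → N → Y — L:fork[open]; X:collider[open]; A:fork[blocks]; N:chain[open] ⇒ blocked
  4. R → X → N → Y — X:chain[blocks]; N:chain[open] ⇒ blocked
  5. R → X ← A → N → Y — X:collider[open]; A:fork[blocks]; N:chain[open] ⇒ blocked
  6. R → X ← L → T ← Y — X:collider[open]; L:fork[open]; T:collider[blocks] ⇒ blocked
Since every path is blocked, d-separation holds.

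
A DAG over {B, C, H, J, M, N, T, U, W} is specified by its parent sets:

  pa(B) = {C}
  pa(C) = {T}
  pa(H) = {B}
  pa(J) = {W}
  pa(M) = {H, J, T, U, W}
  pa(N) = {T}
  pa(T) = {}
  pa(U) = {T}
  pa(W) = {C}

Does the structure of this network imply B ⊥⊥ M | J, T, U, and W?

No

5 paths connect B and M; each must be blocked for d-separation to hold:
Path 1: B → H → M
  H is a chain and H is not conditioned on — no node blocks this path, so it is active.
Path 2: B ← C → W → M
  W is a chain here and W is conditioned on, so the path is blocked at W.
Path 3: B ← C → W → J → M
  W is a chain here and W is conditioned on, so the path is blocked at W.
Path 4: B ← C ← T → M
  T is a fork here and T is conditioned on, so the path is blocked at T.
Path 5: B ← C ← T → U → M
  T is a fork here and T is conditioned on, so the path is blocked at T.
Because an active path exists, B and M are not d-separated.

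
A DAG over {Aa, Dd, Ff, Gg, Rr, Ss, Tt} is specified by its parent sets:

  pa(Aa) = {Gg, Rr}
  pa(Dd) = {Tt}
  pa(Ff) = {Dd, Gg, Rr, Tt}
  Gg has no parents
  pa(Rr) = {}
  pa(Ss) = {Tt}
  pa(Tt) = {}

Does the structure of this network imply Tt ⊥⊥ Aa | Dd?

There are 4 undirected paths between Tt and Aa; checking each against the conditioning set {Dd}:
Path 1: Tt → Dd → Ff ← Gg → Aa
  Dd is a chain here and Dd is conditioned on, so the path is blocked at Dd.
Path 2: Tt → Dd → Ff ← Rr → Aa
  Dd is a chain here and Dd is conditioned on, so the path is blocked at Dd.
Path 3: Tt → Ff ← Gg → Aa
  Ff is a collider here and neither Ff nor any of its descendants is conditioned on, so the collider stays closed — the path is blocked at Ff.
Path 4: Tt → Ff ← Rr → Aa
  Ff is a collider here and neither Ff nor any of its descendants is conditioned on, so the collider stays closed — the path is blocked at Ff.
Since every path is blocked, d-separation holds.

Yes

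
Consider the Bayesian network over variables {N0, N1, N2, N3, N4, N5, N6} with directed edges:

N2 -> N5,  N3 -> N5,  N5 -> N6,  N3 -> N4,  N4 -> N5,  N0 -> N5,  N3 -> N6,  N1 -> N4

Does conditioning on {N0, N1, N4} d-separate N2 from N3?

Yes

There are 3 undirected paths between N2 and N3; checking each against the conditioning set {N0, N1, N4}:
Path 1: N2 → N5 ← N4 ← N3
  N5 is a collider here and neither N5 nor any of its descendants is conditioned on, so the collider stays closed — the path is blocked at N5.
Path 2: N2 → N5 → N6 ← N3
  N6 is a collider here and neither N6 nor any of its descendants is conditioned on, so the collider stays closed — the path is blocked at N6.
Path 3: N2 → N5 ← N3
  N5 is a collider here and neither N5 nor any of its descendants is conditioned on, so the collider stays closed — the path is blocked at N5.
All paths are blocked; N2 ⊥ N3 | {N0, N1, N4} holds.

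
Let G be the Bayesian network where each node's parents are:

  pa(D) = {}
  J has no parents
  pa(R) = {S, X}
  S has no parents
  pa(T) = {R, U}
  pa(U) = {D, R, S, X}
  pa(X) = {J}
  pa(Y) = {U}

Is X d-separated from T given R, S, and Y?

There are 6 undirected paths between X and T; checking each against the conditioning set {R, S, Y}:
  1. X → U → T — U:chain[open] ⇒ active
  2. X → U ← S → R → T — U:collider[open]; S:fork[blocks]; R:chain[blocks] ⇒ blocked
  3. X → U ← R → T — U:collider[open]; R:fork[blocks] ⇒ blocked
  4. X → R → U → T — R:chain[blocks]; U:chain[open] ⇒ blocked
  5. X → R → T — R:chain[blocks] ⇒ blocked
  6. X → R ← S → U → T — R:collider[open]; S:fork[blocks]; U:chain[open] ⇒ blocked
Because an active path exists, X and T are not d-separated.

No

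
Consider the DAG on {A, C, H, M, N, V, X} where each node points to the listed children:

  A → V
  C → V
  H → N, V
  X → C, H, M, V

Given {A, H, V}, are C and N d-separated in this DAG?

Yes

There are 4 undirected paths between C and N; checking each against the conditioning set {A, H, V}:
Path 1: C ← X → H → N
  H is a chain here and H is conditioned on, so the path is blocked at H.
Path 2: C ← X → V ← H → N
  H is a fork here and H is conditioned on, so the path is blocked at H.
Path 3: C → V ← X → H → N
  H is a chain here and H is conditioned on, so the path is blocked at H.
Path 4: C → V ← H → N
  H is a fork here and H is conditioned on, so the path is blocked at H.
Since every path is blocked, d-separation holds.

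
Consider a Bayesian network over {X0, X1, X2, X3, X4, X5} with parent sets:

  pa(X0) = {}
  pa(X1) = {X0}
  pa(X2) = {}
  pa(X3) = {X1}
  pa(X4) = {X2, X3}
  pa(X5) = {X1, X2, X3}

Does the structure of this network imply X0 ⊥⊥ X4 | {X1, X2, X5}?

Yes — X0 and X4 are d-separated given {X1, X2, X5}.

4 paths connect X0 and X4; each must be blocked for d-separation to hold:
Path 1: X0 → X1 → X5 ← X2 → X4
  X1 is a chain here and X1 is conditioned on, so the path is blocked at X1.
Path 2: X0 → X1 → X5 ← X3 → X4
  X1 is a chain here and X1 is conditioned on, so the path is blocked at X1.
Path 3: X0 → X1 → X3 → X5 ← X2 → X4
  X1 is a chain here and X1 is conditioned on, so the path is blocked at X1.
Path 4: X0 → X1 → X3 → X4
  X1 is a chain here and X1 is conditioned on, so the path is blocked at X1.
Since every path is blocked, d-separation holds.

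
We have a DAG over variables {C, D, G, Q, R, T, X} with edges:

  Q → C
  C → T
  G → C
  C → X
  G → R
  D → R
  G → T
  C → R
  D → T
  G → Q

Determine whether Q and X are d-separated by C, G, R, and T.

There are 6 undirected paths between Q and X; checking each against the conditioning set {C, G, R, T}:
Path 1: Q ← G → R ← D → T ← C → X
  G is a fork here and G is conditioned on, so the path is blocked at G.
Path 2: Q ← G → R ← C → X
  G is a fork here and G is conditioned on, so the path is blocked at G.
Path 3: Q ← G → T ← D → R ← C → X
  G is a fork here and G is conditioned on, so the path is blocked at G.
Path 4: Q ← G → T ← C → X
  G is a fork here and G is conditioned on, so the path is blocked at G.
Path 5: Q ← G → C → X
  G is a fork here and G is conditioned on, so the path is blocked at G.
Path 6: Q → C → X
  C is a chain here and C is conditioned on, so the path is blocked at C.
Every path is blocked, so Q and X are d-separated given {C, G, R, T}.

Yes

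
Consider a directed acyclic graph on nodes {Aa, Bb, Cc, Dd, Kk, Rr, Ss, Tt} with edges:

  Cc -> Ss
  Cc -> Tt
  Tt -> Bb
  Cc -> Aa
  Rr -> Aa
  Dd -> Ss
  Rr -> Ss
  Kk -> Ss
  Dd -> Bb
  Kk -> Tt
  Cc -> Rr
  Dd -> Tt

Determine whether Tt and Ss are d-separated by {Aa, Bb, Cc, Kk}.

We examine all 6 paths between Tt and Ss:
  1. Tt ← Dd → Ss — Dd:fork[open] ⇒ active
  2. Tt ← Kk → Ss — Kk:fork[blocks] ⇒ blocked
  3. Tt → Bb ← Dd → Ss — Bb:collider[open]; Dd:fork[open] ⇒ active
  4. Tt ← Cc → Ss — Cc:fork[blocks] ⇒ blocked
  5. Tt ← Cc → Rr → Ss — Cc:fork[blocks]; Rr:chain[open] ⇒ blocked
  6. Tt ← Cc → Aa ← Rr → Ss — Cc:fork[blocks]; Aa:collider[open]; Rr:fork[open] ⇒ blocked
Since the path Tt ← Dd → Ss is active, Tt and Ss are not d-separated given {Aa, Bb, Cc, Kk}.

No — Tt and Ss are not d-separated given {Aa, Bb, Cc, Kk}.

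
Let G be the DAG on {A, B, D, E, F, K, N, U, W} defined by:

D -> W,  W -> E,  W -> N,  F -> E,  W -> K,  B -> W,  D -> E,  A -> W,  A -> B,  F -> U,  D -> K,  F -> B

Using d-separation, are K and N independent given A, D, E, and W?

5 paths connect K and N; each must be blocked for d-separation to hold:
Path 1: K ← D → E ← F → B ← A → W → N
  D is a fork here and D is conditioned on, so the path is blocked at D.
Path 2: K ← D → E ← F → B → W → N
  D is a fork here and D is conditioned on, so the path is blocked at D.
Path 3: K ← D → E ← W → N
  D is a fork here and D is conditioned on, so the path is blocked at D.
Path 4: K ← D → W → N
  D is a fork here and D is conditioned on, so the path is blocked at D.
Path 5: K ← W → N
  W is a fork here and W is conditioned on, so the path is blocked at W.
Every path is blocked, so K and N are d-separated given {A, D, E, W}.

Yes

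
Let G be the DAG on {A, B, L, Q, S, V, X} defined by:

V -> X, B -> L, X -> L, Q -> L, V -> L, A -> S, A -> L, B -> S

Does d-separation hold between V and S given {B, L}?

Enumerating the 4 paths from V to S and testing each for blocking by {B, L}:
Path 1: V → L ← A → S
  L is a collider and L is conditioned on, which opens it; A is a fork and A is not conditioned on — no node blocks this path, so it is active.
Path 2: V → L ← B → S
  B is a fork here and B is conditioned on, so the path is blocked at B.
Path 3: V → X → L ← A → S
  X is a chain and X is not conditioned on; L is a collider and L is conditioned on, which opens it; A is a fork and A is not conditioned on — no node blocks this path, so it is active.
Path 4: V → X → L ← B → S
  B is a fork here and B is conditioned on, so the path is blocked at B.
At least one path is unblocked, so d-separation fails.

No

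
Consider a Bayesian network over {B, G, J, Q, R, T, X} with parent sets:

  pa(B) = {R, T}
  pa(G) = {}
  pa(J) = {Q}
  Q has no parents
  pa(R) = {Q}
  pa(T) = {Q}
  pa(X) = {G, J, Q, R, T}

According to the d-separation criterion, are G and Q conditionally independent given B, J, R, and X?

We examine all 6 paths between G and Q:
  1. G → X ← T ← Q — X:collider[open]; T:chain[open] ⇒ active
  2. G → X ← T → B ← R ← Q — X:collider[open]; T:fork[open]; B:collider[open]; R:chain[blocks] ⇒ blocked
  3. G → X ← R ← Q — X:collider[open]; R:chain[blocks] ⇒ blocked
  4. G → X ← R → B ← T ← Q — X:collider[open]; R:fork[blocks]; B:collider[open]; T:chain[open] ⇒ blocked
  5. G → X ← Q — X:collider[open] ⇒ active
  6. G → X ← J ← Q — X:collider[open]; J:chain[blocks] ⇒ blocked
Because an active path exists, G and Q are not d-separated.

No — G and Q are not d-separated given {B, J, R, X}.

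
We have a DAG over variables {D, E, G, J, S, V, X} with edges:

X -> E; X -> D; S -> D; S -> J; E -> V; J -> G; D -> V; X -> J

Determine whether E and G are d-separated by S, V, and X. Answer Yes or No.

Yes

We examine all 4 paths between E and G:
  1. E ← X → J → G — X:fork[blocks]; J:chain[open] ⇒ blocked
  2. E ← X → D ← S → J → G — X:fork[blocks]; D:collider[open]; S:fork[blocks]; J:chain[open] ⇒ blocked
  3. E → V ← D ← X → J → G — V:collider[open]; D:chain[open]; X:fork[blocks]; J:chain[open] ⇒ blocked
  4. E → V ← D ← S → J → G — V:collider[open]; D:chain[open]; S:fork[blocks]; J:chain[open] ⇒ blocked
Every path is blocked, so E and G are d-separated given {S, V, X}.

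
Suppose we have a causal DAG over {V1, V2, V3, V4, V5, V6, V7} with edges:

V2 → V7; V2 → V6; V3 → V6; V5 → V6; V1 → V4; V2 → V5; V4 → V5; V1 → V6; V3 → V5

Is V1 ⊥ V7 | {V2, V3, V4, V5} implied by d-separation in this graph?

Yes

We examine all 6 paths between V1 and V7:
  1. V1 → V6 ← V3 → V5 ← V2 → V7 — V6:collider[blocks]; V3:fork[blocks]; V5:collider[open]; V2:fork[blocks] ⇒ blocked
  2. V1 → V6 ← V2 → V7 — V6:collider[blocks]; V2:fork[blocks] ⇒ blocked
  3. V1 → V6 ← V5 ← V2 → V7 — V6:collider[blocks]; V5:chain[blocks]; V2:fork[blocks] ⇒ blocked
  4. V1 → V4 → V5 ← V3 → V6 ← V2 → V7 — V4:chain[blocks]; V5:collider[open]; V3:fork[blocks]; V6:collider[blocks]; V2:fork[blocks] ⇒ blocked
  5. V1 → V4 → V5 → V6 ← V2 → V7 — V4:chain[blocks]; V5:chain[blocks]; V6:collider[blocks]; V2:fork[blocks] ⇒ blocked
  6. V1 → V4 → V5 ← V2 → V7 — V4:chain[blocks]; V5:collider[open]; V2:fork[blocks] ⇒ blocked
All paths are blocked; V1 ⊥ V7 | {V2, V3, V4, V5} holds.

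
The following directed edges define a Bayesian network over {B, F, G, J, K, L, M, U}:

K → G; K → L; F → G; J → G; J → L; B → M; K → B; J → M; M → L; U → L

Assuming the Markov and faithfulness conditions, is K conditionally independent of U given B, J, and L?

No

There are 5 undirected paths between K and U; checking each against the conditioning set {B, J, L}:
Path 1: K → L ← U
  L is a collider and L is conditioned on, which opens it — no node blocks this path, so it is active.
Path 2: K → G ← J → M → L ← U
  G is a collider here and neither G nor any of its descendants is conditioned on, so the collider stays closed — the path is blocked at G.
Path 3: K → G ← J → L ← U
  G is a collider here and neither G nor any of its descendants is conditioned on, so the collider stays closed — the path is blocked at G.
Path 4: K → B → M ← J → L ← U
  B is a chain here and B is conditioned on, so the path is blocked at B.
Path 5: K → B → M → L ← U
  B is a chain here and B is conditioned on, so the path is blocked at B.
Since the path K → L ← U is active, K and U are not d-separated given {B, J, L}.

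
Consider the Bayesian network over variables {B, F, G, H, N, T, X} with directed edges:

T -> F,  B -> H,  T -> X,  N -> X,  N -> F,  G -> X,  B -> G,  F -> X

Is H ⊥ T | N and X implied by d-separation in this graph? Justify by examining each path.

No

3 paths connect H and T; each must be blocked for d-separation to hold:
Path 1: H ← B → G → X ← T
  B is a fork and B is not conditioned on; G is a chain and G is not conditioned on; X is a collider and X is conditioned on, which opens it — no node blocks this path, so it is active.
Path 2: H ← B → G → X ← N → F ← T
  N is a fork here and N is conditioned on, so the path is blocked at N.
Path 3: H ← B → G → X ← F ← T
  B is a fork and B is not conditioned on; G is a chain and G is not conditioned on; X is a collider and X is conditioned on, which opens it; F is a chain and F is not conditioned on — no node blocks this path, so it is active.
Since the path H ← B → G → X ← T is active, H and T are not d-separated given {N, X}.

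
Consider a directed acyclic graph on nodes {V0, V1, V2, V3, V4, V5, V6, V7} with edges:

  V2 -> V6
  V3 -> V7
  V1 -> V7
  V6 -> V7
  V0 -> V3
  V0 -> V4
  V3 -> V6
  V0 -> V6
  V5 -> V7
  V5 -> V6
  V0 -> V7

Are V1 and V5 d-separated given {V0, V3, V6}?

Yes — V1 and V5 are d-separated given {V0, V3, V6}.

We examine all 6 paths between V1 and V5:
Path 1: V1 → V7 ← V3 → V6 ← V5
  V7 is a collider here and neither V7 nor any of its descendants is conditioned on, so the collider stays closed — the path is blocked at V7.
Path 2: V1 → V7 ← V3 ← V0 → V6 ← V5
  V7 is a collider here and neither V7 nor any of its descendants is conditioned on, so the collider stays closed — the path is blocked at V7.
Path 3: V1 → V7 ← V6 ← V5
  V7 is a collider here and neither V7 nor any of its descendants is conditioned on, so the collider stays closed — the path is blocked at V7.
Path 4: V1 → V7 ← V5
  V7 is a collider here and neither V7 nor any of its descendants is conditioned on, so the collider stays closed — the path is blocked at V7.
Path 5: V1 → V7 ← V0 → V3 → V6 ← V5
  V7 is a collider here and neither V7 nor any of its descendants is conditioned on, so the collider stays closed — the path is blocked at V7.
Path 6: V1 → V7 ← V0 → V6 ← V5
  V7 is a collider here and neither V7 nor any of its descendants is conditioned on, so the collider stays closed — the path is blocked at V7.
All paths are blocked; V1 ⊥ V5 | {V0, V3, V6} holds.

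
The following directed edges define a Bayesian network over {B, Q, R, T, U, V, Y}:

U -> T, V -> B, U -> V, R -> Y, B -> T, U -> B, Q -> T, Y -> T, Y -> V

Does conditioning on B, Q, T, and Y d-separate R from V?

Enumerating the 5 paths from R to V and testing each for blocking by {B, Q, T, Y}:
  1. R → Y → V — Y:chain[blocks] ⇒ blocked
  2. R → Y → T ← U → B ← V — Y:chain[blocks]; T:collider[open]; U:fork[open]; B:collider[open] ⇒ blocked
  3. R → Y → T ← U → V — Y:chain[blocks]; T:collider[open]; U:fork[open] ⇒ blocked
  4. R → Y → T ← B ← U → V — Y:chain[blocks]; T:collider[open]; B:chain[blocks]; U:fork[open] ⇒ blocked
  5. R → Y → T ← B ← V — Y:chain[blocks]; T:collider[open]; B:chain[blocks] ⇒ blocked
All paths are blocked; R ⊥ V | {B, Q, T, Y} holds.

Yes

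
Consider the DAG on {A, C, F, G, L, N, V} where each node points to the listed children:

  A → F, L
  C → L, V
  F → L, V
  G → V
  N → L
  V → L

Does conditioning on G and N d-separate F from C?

Yes

There are 6 undirected paths between F and C; checking each against the conditioning set {G, N}:
Path 1: F → V → L ← C
  L is a collider here and neither L nor any of its descendants is conditioned on, so the collider stays closed — the path is blocked at L.
Path 2: F → V ← C
  V is a collider here and neither V nor any of its descendants is conditioned on, so the collider stays closed — the path is blocked at V.
Path 3: F ← A → L ← V ← C
  L is a collider here and neither L nor any of its descendants is conditioned on, so the collider stays closed — the path is blocked at L.
Path 4: F ← A → L ← C
  L is a collider here and neither L nor any of its descendants is conditioned on, so the collider stays closed — the path is blocked at L.
Path 5: F → L ← V ← C
  L is a collider here and neither L nor any of its descendants is conditioned on, so the collider stays closed — the path is blocked at L.
Path 6: F → L ← C
  L is a collider here and neither L nor any of its descendants is conditioned on, so the collider stays closed — the path is blocked at L.
Every path is blocked, so F and C are d-separated given {G, N}.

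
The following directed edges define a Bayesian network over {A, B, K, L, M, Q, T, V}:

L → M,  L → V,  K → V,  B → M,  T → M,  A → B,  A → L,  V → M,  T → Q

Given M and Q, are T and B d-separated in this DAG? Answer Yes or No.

3 paths connect T and B; each must be blocked for d-separation to hold:
Path 1: T → M ← V ← L ← A → B
  M is a collider and M is conditioned on, which opens it; V is a chain and V is not conditioned on; L is a chain and L is not conditioned on; A is a fork and A is not conditioned on — no node blocks this path, so it is active.
Path 2: T → M ← L ← A → B
  M is a collider and M is conditioned on, which opens it; L is a chain and L is not conditioned on; A is a fork and A is not conditioned on — no node blocks this path, so it is active.
Path 3: T → M ← B
  M is a collider and M is conditioned on, which opens it — no node blocks this path, so it is active.
Since the path T → M ← V ← L ← A → B is active, T and B are not d-separated given {M, Q}.

No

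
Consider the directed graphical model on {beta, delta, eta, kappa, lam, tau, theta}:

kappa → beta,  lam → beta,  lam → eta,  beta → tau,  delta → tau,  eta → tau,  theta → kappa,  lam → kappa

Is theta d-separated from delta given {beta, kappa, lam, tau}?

Enumerating the 4 paths from theta to delta and testing each for blocking by {beta, kappa, lam, tau}:
Path 1: theta → kappa → beta ← lam → eta → tau ← delta
  kappa is a chain here and kappa is conditioned on, so the path is blocked at kappa.
Path 2: theta → kappa → beta → tau ← delta
  kappa is a chain here and kappa is conditioned on, so the path is blocked at kappa.
Path 3: theta → kappa ← lam → beta → tau ← delta
  lam is a fork here and lam is conditioned on, so the path is blocked at lam.
Path 4: theta → kappa ← lam → eta → tau ← delta
  lam is a fork here and lam is conditioned on, so the path is blocked at lam.
All paths are blocked; theta ⊥ delta | {beta, kappa, lam, tau} holds.

Yes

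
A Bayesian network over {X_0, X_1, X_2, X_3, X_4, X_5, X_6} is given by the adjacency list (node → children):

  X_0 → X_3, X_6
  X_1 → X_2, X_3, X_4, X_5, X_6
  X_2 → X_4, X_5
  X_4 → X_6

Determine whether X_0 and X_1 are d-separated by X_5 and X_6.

5 paths connect X_0 and X_1; each must be blocked for d-separation to hold:
Path 1: X_0 → X_6 ← X_1
  X_6 is a collider and X_6 is conditioned on, which opens it — no node blocks this path, so it is active.
Path 2: X_0 → X_6 ← X_4 ← X_1
  X_6 is a collider and X_6 is conditioned on, which opens it; X_4 is a chain and X_4 is not conditioned on — no node blocks this path, so it is active.
Path 3: X_0 → X_6 ← X_4 ← X_2 ← X_1
  X_6 is a collider and X_6 is conditioned on, which opens it; X_4 is a chain and X_4 is not conditioned on; X_2 is a chain and X_2 is not conditioned on — no node blocks this path, so it is active.
Path 4: X_0 → X_6 ← X_4 ← X_2 → X_5 ← X_1
  X_6 is a collider and X_6 is conditioned on, which opens it; X_4 is a chain and X_4 is not conditioned on; X_2 is a fork and X_2 is not conditioned on; X_5 is a collider and X_5 is conditioned on, which opens it — no node blocks this path, so it is active.
Path 5: X_0 → X_3 ← X_1
  X_3 is a collider here and neither X_3 nor any of its descendants is conditioned on, so the collider stays closed — the path is blocked at X_3.
Since the path X_0 → X_6 ← X_1 is active, X_0 and X_1 are not d-separated given {X_5, X_6}.

No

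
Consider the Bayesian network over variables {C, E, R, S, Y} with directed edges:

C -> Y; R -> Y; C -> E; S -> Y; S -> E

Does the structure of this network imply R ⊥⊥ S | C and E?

Enumerating the 2 paths from R to S and testing each for blocking by {C, E}:
Path 1: R → Y ← C → E ← S
  Y is a collider here and neither Y nor any of its descendants is conditioned on, so the collider stays closed — the path is blocked at Y.
Path 2: R → Y ← S
  Y is a collider here and neither Y nor any of its descendants is conditioned on, so the collider stays closed — the path is blocked at Y.
All paths are blocked; R ⊥ S | {C, E} holds.

Yes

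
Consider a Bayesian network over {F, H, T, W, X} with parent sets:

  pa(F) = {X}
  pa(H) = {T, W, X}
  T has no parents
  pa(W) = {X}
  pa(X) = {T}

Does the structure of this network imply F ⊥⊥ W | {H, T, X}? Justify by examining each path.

Yes

Enumerating the 3 paths from F to W and testing each for blocking by {H, T, X}:
  1. F ← X → W — X:fork[blocks] ⇒ blocked
  2. F ← X ← T → H ← W — X:chain[blocks]; T:fork[blocks]; H:collider[open] ⇒ blocked
  3. F ← X → H ← W — X:fork[blocks]; H:collider[open] ⇒ blocked
All paths are blocked; F ⊥ W | {H, T, X} holds.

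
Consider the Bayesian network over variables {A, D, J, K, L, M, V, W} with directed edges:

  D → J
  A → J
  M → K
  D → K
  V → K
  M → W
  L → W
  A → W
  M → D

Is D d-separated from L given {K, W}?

No

Enumerating the 3 paths from D to L and testing each for blocking by {K, W}:
  1. D → K ← M → W ← L — K:collider[open]; M:fork[open]; W:collider[open] ⇒ active
  2. D → J ← A → W ← L — J:collider[blocks]; A:fork[open]; W:collider[open] ⇒ blocked
  3. D ← M → W ← L — M:fork[open]; W:collider[open] ⇒ active
Since the path D → K ← M → W ← L is active, D and L are not d-separated given {K, W}.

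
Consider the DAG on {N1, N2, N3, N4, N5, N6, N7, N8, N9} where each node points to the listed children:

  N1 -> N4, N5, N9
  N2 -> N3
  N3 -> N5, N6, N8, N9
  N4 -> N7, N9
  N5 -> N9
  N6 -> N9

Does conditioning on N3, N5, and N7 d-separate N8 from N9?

There are 5 undirected paths between N8 and N9; checking each against the conditioning set {N3, N5, N7}:
Path 1: N8 ← N3 → N9
  N3 is a fork here and N3 is conditioned on, so the path is blocked at N3.
Path 2: N8 ← N3 → N6 → N9
  N3 is a fork here and N3 is conditioned on, so the path is blocked at N3.
Path 3: N8 ← N3 → N5 → N9
  N3 is a fork here and N3 is conditioned on, so the path is blocked at N3.
Path 4: N8 ← N3 → N5 ← N1 → N4 → N9
  N3 is a fork here and N3 is conditioned on, so the path is blocked at N3.
Path 5: N8 ← N3 → N5 ← N1 → N9
  N3 is a fork here and N3 is conditioned on, so the path is blocked at N3.
Since every path is blocked, d-separation holds.

Yes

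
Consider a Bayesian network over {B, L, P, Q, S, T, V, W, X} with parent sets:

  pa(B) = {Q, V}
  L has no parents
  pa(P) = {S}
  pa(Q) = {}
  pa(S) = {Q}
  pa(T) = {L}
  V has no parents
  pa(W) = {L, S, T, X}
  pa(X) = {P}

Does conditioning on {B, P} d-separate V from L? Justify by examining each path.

We examine all 4 paths between V and L:
Path 1: V → B ← Q → S → P → X → W ← T ← L
  P is a chain here and P is conditioned on, so the path is blocked at P.
Path 2: V → B ← Q → S → P → X → W ← L
  P is a chain here and P is conditioned on, so the path is blocked at P.
Path 3: V → B ← Q → S → W ← T ← L
  W is a collider here and neither W nor any of its descendants is conditioned on, so the collider stays closed — the path is blocked at W.
Path 4: V → B ← Q → S → W ← L
  W is a collider here and neither W nor any of its descendants is conditioned on, so the collider stays closed — the path is blocked at W.
All paths are blocked; V ⊥ L | {B, P} holds.

Yes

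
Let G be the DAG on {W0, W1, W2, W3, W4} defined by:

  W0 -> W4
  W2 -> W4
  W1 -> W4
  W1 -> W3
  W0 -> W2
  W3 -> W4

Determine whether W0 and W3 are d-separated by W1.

There are 4 undirected paths between W0 and W3; checking each against the conditioning set {W1}:
Path 1: W0 → W2 → W4 ← W3
  W4 is a collider here and neither W4 nor any of its descendants is conditioned on, so the collider stays closed — the path is blocked at W4.
Path 2: W0 → W2 → W4 ← W1 → W3
  W4 is a collider here and neither W4 nor any of its descendants is conditioned on, so the collider stays closed — the path is blocked at W4.
Path 3: W0 → W4 ← W3
  W4 is a collider here and neither W4 nor any of its descendants is conditioned on, so the collider stays closed — the path is blocked at W4.
Path 4: W0 → W4 ← W1 → W3
  W4 is a collider here and neither W4 nor any of its descendants is conditioned on, so the collider stays closed — the path is blocked at W4.
Since every path is blocked, d-separation holds.

Yes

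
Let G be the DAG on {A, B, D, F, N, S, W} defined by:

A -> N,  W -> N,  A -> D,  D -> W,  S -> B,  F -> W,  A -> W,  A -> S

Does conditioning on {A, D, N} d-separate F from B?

We examine all 3 paths between F and B:
  1. F → W → N ← A → S → B — W:chain[open]; N:collider[open]; A:fork[blocks]; S:chain[open] ⇒ blocked
  2. F → W ← A → S → B — W:collider[open]; A:fork[blocks]; S:chain[open] ⇒ blocked
  3. F → W ← D ← A → S → B — W:collider[open]; D:chain[blocks]; A:fork[blocks]; S:chain[open] ⇒ blocked
Since every path is blocked, d-separation holds.

Yes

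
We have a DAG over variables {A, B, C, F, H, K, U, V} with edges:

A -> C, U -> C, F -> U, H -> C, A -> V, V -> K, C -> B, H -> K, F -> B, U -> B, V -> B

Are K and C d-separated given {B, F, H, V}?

Enumerating the 5 paths from K to C and testing each for blocking by {B, F, H, V}:
  1. K ← H → C — H:fork[blocks] ⇒ blocked
  2. K ← V ← A → C — V:chain[blocks]; A:fork[open] ⇒ blocked
  3. K ← V → B ← C — V:fork[blocks]; B:collider[open] ⇒ blocked
  4. K ← V → B ← F → U → C — V:fork[blocks]; B:collider[open]; F:fork[blocks]; U:chain[open] ⇒ blocked
  5. K ← V → B ← U → C — V:fork[blocks]; B:collider[open]; U:fork[open] ⇒ blocked
Since every path is blocked, d-separation holds.

Yes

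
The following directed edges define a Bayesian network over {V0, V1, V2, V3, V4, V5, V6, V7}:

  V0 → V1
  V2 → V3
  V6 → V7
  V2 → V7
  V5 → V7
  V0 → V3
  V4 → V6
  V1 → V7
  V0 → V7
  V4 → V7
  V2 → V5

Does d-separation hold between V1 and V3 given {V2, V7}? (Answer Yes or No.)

No

Enumerating the 6 paths from V1 to V3 and testing each for blocking by {V2, V7}:
  1. V1 → V7 ← V2 → V3 — V7:collider[open]; V2:fork[blocks] ⇒ blocked
  2. V1 → V7 ← V5 ← V2 → V3 — V7:collider[open]; V5:chain[open]; V2:fork[blocks] ⇒ blocked
  3. V1 → V7 ← V0 → V3 — V7:collider[open]; V0:fork[open] ⇒ active
  4. V1 ← V0 → V7 ← V2 → V3 — V0:fork[open]; V7:collider[open]; V2:fork[blocks] ⇒ blocked
  5. V1 ← V0 → V7 ← V5 ← V2 → V3 — V0:fork[open]; V7:collider[open]; V5:chain[open]; V2:fork[blocks] ⇒ blocked
  6. V1 ← V0 → V3 — V0:fork[open] ⇒ active
Because an active path exists, V1 and V3 are not d-separated.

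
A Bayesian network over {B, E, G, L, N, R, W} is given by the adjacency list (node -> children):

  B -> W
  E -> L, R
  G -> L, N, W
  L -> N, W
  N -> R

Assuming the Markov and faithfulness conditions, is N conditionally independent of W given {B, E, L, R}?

There are 6 undirected paths between N and W; checking each against the conditioning set {B, E, L, R}:
  1. N → R ← E → L → W — R:collider[open]; E:fork[blocks]; L:chain[blocks] ⇒ blocked
  2. N → R ← E → L ← G → W — R:collider[open]; E:fork[blocks]; L:collider[open]; G:fork[open] ⇒ blocked
  3. N ← G → W — G:fork[open] ⇒ active
  4. N ← G → L → W — G:fork[open]; L:chain[blocks] ⇒ blocked
  5. N ← L → W — L:fork[blocks] ⇒ blocked
  6. N ← L ← G → W — L:chain[blocks]; G:fork[open] ⇒ blocked
Because an active path exists, N and W are not d-separated.

No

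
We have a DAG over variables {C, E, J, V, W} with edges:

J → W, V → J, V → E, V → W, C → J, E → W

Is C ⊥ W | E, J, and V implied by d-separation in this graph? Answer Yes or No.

Enumerating the 3 paths from C to W and testing each for blocking by {E, J, V}:
Path 1: C → J → W
  J is a chain here and J is conditioned on, so the path is blocked at J.
Path 2: C → J ← V → E → W
  V is a fork here and V is conditioned on, so the path is blocked at V.
Path 3: C → J ← V → W
  V is a fork here and V is conditioned on, so the path is blocked at V.
Since every path is blocked, d-separation holds.

Yes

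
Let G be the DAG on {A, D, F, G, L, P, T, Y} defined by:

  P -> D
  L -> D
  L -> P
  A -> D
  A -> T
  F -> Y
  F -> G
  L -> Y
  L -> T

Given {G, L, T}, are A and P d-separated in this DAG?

4 paths connect A and P; each must be blocked for d-separation to hold:
Path 1: A → D ← P
  D is a collider here and neither D nor any of its descendants is conditioned on, so the collider stays closed — the path is blocked at D.
Path 2: A → D ← L → P
  D is a collider here and neither D nor any of its descendants is conditioned on, so the collider stays closed — the path is blocked at D.
Path 3: A → T ← L → P
  L is a fork here and L is conditioned on, so the path is blocked at L.
Path 4: A → T ← L → D ← P
  L is a fork here and L is conditioned on, so the path is blocked at L.
Every path is blocked, so A and P are d-separated given {G, L, T}.

Yes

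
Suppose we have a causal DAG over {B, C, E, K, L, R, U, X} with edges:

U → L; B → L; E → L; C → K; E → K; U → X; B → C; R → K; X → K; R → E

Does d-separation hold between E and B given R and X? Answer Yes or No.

6 paths connect E and B; each must be blocked for d-separation to hold:
  1. E → L ← U → X → K ← C ← B — L:collider[blocks]; U:fork[open]; X:chain[blocks]; K:collider[blocks]; C:chain[open] ⇒ blocked
  2. E → L ← B — L:collider[blocks] ⇒ blocked
  3. E ← R → K ← X ← U → L ← B — R:fork[blocks]; K:collider[blocks]; X:chain[blocks]; U:fork[open]; L:collider[blocks] ⇒ blocked
  4. E ← R → K ← C ← B — R:fork[blocks]; K:collider[blocks]; C:chain[open] ⇒ blocked
  5. E → K ← X ← U → L ← B — K:collider[blocks]; X:chain[blocks]; U:fork[open]; L:collider[blocks] ⇒ blocked
  6. E → K ← C ← B — K:collider[blocks]; C:chain[open] ⇒ blocked
Since every path is blocked, d-separation holds.

Yes — E and B are d-separated given {R, X}.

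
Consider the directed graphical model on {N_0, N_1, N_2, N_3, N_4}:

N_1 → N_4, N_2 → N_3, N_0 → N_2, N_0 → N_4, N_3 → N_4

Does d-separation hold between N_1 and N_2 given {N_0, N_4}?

We examine all 2 paths between N_1 and N_2:
Path 1: N_1 → N_4 ← N_0 → N_2
  N_0 is a fork here and N_0 is conditioned on, so the path is blocked at N_0.
Path 2: N_1 → N_4 ← N_3 ← N_2
  N_4 is a collider and N_4 is conditioned on, which opens it; N_3 is a chain and N_3 is not conditioned on — no node blocks this path, so it is active.
At least one path is unblocked, so d-separation fails.

No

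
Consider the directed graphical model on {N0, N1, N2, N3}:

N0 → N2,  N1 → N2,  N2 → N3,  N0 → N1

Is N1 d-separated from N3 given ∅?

No — N1 and N3 are not d-separated given ∅.

2 paths connect N1 and N3; each must be blocked for d-separation to hold:
Path 1: N1 ← N0 → N2 → N3
  N0 is a fork and N0 is not conditioned on; N2 is a chain and N2 is not conditioned on — no node blocks this path, so it is active.
Path 2: N1 → N2 → N3
  N2 is a chain and N2 is not conditioned on — no node blocks this path, so it is active.
Because an active path exists, N1 and N3 are not d-separated.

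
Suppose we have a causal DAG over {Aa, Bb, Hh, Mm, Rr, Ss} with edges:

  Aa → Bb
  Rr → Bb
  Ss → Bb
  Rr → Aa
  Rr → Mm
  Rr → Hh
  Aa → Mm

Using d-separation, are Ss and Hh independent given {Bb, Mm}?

3 paths connect Ss and Hh; each must be blocked for d-separation to hold:
  1. Ss → Bb ← Rr → Hh — Bb:collider[open]; Rr:fork[open] ⇒ active
  2. Ss → Bb ← Aa ← Rr → Hh — Bb:collider[open]; Aa:chain[open]; Rr:fork[open] ⇒ active
  3. Ss → Bb ← Aa → Mm ← Rr → Hh — Bb:collider[open]; Aa:fork[open]; Mm:collider[open]; Rr:fork[open] ⇒ active
Because an active path exists, Ss and Hh are not d-separated.

No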